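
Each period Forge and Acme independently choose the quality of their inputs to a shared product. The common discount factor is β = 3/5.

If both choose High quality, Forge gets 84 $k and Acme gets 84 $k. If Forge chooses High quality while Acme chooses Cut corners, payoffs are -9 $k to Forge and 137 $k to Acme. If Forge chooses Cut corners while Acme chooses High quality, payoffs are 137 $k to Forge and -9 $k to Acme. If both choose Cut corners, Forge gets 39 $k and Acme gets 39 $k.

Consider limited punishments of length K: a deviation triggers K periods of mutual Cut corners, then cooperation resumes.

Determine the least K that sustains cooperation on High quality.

4

Need Σ_{k=1}^{K} β^k ≥ (137−84)/(84−39) = 1.1778 at β = 3/5.
At K = 3 the sum is 1.1760 < 1.1778; at K = 4 it is 1.3056 ≥ 1.1778.
So the minimum punishment length is K = 4.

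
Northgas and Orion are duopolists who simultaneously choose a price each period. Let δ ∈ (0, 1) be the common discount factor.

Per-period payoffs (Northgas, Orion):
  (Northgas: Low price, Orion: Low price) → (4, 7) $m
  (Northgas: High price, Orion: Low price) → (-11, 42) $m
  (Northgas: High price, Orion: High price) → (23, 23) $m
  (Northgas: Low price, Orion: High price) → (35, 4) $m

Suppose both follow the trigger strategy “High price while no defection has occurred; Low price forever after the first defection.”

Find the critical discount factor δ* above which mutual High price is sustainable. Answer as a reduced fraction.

For Northgas: deviation gain 35−23 = 12, per-period punishment loss 23−4 = 19. IC gives δ ≥ 12/31.
For Orion: gain 19, loss 16 per period, so δ ≥ 19/35.
The tighter constraint is Orion's, so cooperation needs δ ≥ 19/35.

19/35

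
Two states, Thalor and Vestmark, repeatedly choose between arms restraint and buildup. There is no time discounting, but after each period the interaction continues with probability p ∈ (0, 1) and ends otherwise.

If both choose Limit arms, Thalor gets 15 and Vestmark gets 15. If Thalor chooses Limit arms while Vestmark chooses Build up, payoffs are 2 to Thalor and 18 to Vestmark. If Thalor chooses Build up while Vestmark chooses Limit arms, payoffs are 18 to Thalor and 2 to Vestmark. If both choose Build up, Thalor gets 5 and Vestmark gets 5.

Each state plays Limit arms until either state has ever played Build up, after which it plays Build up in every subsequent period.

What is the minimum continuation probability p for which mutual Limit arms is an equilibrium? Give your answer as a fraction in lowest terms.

Expected cooperation value is 15 + p·15 + p²·15 + … = 15/(1−p); deviation gives 18 + p·5/(1−p).
15 ≥ 18(1−p) + 5p ⇒ 13p ≥ 3 ⇒ p ≥ 3/13.

3/13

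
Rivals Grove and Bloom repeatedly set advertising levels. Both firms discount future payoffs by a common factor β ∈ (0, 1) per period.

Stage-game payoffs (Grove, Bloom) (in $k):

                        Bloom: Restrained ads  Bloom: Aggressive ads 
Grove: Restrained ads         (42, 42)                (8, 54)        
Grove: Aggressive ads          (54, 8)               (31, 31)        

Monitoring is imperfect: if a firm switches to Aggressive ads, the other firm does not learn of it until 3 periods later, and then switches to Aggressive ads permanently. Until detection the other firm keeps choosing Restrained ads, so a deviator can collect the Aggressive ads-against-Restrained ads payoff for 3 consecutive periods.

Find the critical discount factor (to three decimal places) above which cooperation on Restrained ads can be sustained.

0.805

Deviating for the 3 undetected periods gains 54−42 = 12 per period over cooperation, then loses 42−31 = 11 per period forever once punishment starts.
Gain: 12(1 + β + … + β^2); loss: 11·β^3/(1−β).
No profitable deviation ⇔ 12(1−β^3) ≤ 11·β^3, i.e. β^3 ≥ 12/(12+11) = 12/23.
Hence β ≥ (12/23)^(1/3) ≈ 0.805.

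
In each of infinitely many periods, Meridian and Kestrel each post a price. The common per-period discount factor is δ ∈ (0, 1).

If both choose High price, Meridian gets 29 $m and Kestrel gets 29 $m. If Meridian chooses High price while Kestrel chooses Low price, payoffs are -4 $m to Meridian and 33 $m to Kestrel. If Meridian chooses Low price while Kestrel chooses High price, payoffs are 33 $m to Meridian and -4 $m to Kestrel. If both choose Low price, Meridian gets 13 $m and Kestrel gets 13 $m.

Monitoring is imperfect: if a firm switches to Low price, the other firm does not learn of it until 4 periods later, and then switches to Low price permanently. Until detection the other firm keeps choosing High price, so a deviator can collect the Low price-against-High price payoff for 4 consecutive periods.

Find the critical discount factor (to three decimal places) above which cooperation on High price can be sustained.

The best deviation is to choose Low price for all 4 undetected periods, earning 33 each, then 13 forever once detected.
Deviation value: 33(1−δ^4)/(1−δ) + 13δ^4/(1−δ); cooperation value: 29/(1−δ).
IC: 29 ≥ 33(1−δ^4) + 13δ^4 = 33 − 20δ^4.
So δ^4 ≥ 4/20 = 1/5, giving δ ≥ (1/5)^(1/4) ≈ 0.669.

0.669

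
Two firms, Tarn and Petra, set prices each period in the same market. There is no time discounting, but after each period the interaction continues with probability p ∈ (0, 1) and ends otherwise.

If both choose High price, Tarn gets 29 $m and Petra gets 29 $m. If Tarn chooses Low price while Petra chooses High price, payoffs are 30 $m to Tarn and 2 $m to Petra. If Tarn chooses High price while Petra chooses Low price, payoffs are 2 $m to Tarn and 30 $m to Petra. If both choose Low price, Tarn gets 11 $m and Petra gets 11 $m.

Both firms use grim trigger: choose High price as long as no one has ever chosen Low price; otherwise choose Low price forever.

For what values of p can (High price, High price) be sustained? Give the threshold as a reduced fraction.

1/19

With no time discounting, the continuation probability p plays the role of the discount factor.
Grim-trigger IC: 29/(1−p) ≥ 30 + 11p/(1−p) ⇒ p ≥ (30−29)/(30−11) = 1/19.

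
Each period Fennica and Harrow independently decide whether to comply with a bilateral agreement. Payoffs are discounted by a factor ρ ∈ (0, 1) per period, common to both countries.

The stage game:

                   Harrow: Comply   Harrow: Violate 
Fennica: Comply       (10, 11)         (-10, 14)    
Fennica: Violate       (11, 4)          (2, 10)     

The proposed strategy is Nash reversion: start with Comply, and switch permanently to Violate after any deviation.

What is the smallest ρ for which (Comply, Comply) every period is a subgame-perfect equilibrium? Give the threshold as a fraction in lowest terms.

Fennica: cooperation gives 10 each period; deviation gives 11 once then 2 forever.
  10/(1−ρ) ≥ 11 + 2ρ/(1−ρ) ⇒ ρ ≥ 1/9.
Harrow: cooperation gives 11 each period; deviation gives 14 once then 10 forever.
  ρ ≥ 3/4.
Both must hold, so the binding constraint is Harrow's: ρ ≥ 3/4.

3/4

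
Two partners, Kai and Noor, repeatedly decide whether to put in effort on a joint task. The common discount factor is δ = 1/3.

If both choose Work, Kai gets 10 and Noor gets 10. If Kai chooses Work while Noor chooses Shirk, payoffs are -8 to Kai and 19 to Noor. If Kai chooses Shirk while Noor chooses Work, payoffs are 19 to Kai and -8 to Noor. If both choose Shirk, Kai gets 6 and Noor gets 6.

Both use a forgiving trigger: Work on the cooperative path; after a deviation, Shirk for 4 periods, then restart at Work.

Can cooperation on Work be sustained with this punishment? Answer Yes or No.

IC: δ+…+δ^4 ≥ (19−10)/(10−6) = 9/4.
At δ = 1/3: partial sum = 0.4938 < 2.2500. Cooperation not sustainable.

No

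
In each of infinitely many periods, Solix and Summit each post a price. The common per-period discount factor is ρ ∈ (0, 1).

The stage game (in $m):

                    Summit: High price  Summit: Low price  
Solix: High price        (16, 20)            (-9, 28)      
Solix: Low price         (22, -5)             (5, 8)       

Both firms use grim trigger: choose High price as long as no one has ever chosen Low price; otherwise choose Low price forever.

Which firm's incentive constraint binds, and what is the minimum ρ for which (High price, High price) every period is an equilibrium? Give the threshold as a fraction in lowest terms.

Summit; ρ ≥ 2/5

Solix: cooperation gives 16 each period; deviation gives 22 once then 5 forever.
  16/(1−ρ) ≥ 22 + 5ρ/(1−ρ) ⇒ ρ ≥ 6/17.
Summit: cooperation gives 20 each period; deviation gives 28 once then 8 forever.
  ρ ≥ 8/20 = 2/5.
Both must hold, so the binding constraint is Summit's: ρ ≥ 2/5.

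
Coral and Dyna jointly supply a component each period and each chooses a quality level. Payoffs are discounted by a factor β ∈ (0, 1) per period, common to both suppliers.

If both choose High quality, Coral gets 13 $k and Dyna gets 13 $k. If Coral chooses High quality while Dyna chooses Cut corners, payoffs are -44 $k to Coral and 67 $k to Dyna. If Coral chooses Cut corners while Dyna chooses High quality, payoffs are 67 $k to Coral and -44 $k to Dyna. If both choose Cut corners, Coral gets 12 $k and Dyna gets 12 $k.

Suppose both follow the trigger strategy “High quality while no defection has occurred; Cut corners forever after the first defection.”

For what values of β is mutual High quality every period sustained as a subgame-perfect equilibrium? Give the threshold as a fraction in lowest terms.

54/55

Cooperation forever yields 13 each period: 13/(1−β).
Deviating yields 67 once, then 12 forever: 67 + 12β/(1−β).
No profitable deviation requires 13/(1−β) ≥ 67 + 12β/(1−β).
Multiplying by (1−β): 13 ≥ 67(1−β) + 12β = 67 − 55β.
So 55β ≥ 54, i.e. β ≥ 54/55.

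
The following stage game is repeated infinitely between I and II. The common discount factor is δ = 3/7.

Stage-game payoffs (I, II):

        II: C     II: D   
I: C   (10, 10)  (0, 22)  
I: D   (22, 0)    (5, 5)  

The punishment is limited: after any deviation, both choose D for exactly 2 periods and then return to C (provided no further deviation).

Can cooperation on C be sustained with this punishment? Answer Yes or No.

No

Comparing payoff streams over the 3 periods until play realigns: cooperate → 10(1+δ+…+δ^2); deviate → 22 + 5(δ+…+δ^2).
Cooperation is sustained iff (10−5)(δ+…+δ^2) ≥ 22−10.
δ+…+δ^2 = 3/7·(1−(3/7)^2)/(1−3/7) = 0.6122, and (22−10)/(10−5) = 2.4000.
0.6122 < 2.4000, so cooperation is not sustainable.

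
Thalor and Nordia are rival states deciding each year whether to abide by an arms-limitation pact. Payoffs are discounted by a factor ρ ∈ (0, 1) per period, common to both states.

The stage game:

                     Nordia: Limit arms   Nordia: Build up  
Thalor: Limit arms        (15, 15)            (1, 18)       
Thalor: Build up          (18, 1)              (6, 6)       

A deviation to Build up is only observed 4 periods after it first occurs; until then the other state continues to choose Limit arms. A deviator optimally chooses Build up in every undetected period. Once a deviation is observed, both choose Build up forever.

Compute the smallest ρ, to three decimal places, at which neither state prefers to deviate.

A deviator earns 18 for 4 periods, then 6 forever; cooperating earns 15 forever. Multiplying the IC by (1−ρ):
15 ≥ 18(1−ρ^4) + 6ρ^4, so 12·ρ^4 ≥ 3 and ρ^4 ≥ 1/4.
ρ ≥ (1/4)^(1/4) ≈ 0.707.

0.707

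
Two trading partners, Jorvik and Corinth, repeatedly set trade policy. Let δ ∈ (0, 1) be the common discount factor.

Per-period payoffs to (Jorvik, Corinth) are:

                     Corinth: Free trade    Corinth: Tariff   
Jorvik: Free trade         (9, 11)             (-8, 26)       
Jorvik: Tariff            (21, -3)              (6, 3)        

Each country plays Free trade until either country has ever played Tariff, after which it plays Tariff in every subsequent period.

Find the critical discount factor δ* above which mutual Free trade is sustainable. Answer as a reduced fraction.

Jorvik's threshold: (21−9)/(21−6) = 4/5.
Corinth's threshold: (26−11)/(26−3) = 15/23.
4/5 > 15/23, so Jorvik binds and δ* = 4/5.

4/5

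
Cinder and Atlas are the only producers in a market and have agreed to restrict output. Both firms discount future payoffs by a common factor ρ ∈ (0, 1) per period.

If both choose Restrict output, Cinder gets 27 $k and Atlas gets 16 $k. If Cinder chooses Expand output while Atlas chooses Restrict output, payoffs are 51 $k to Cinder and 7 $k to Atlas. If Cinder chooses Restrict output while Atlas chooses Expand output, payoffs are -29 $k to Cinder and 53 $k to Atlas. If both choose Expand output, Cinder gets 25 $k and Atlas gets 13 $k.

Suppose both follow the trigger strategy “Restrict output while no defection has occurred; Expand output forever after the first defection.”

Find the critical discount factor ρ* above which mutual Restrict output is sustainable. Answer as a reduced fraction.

Cinder's threshold: (51−27)/(51−25) = 12/13.
Atlas's threshold: (53−16)/(53−13) = 37/40.
12/13 < 37/40, so Atlas binds and ρ* = 37/40.

37/40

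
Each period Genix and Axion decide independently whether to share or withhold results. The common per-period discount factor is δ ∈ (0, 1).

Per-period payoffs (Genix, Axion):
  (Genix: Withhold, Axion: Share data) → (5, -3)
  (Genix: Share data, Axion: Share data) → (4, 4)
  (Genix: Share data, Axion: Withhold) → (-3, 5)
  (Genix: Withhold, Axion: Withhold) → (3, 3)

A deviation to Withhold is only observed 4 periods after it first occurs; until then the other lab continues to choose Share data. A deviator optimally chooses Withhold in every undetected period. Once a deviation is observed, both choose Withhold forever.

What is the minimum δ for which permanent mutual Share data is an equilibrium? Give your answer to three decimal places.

A deviator earns 5 for 4 periods, then 3 forever; cooperating earns 4 forever. Multiplying the IC by (1−δ):
4 ≥ 5(1−δ^4) + 3δ^4, so 2·δ^4 ≥ 1 and δ^4 ≥ 1/2.
δ ≥ (1/2)^(1/4) ≈ 0.841.

0.841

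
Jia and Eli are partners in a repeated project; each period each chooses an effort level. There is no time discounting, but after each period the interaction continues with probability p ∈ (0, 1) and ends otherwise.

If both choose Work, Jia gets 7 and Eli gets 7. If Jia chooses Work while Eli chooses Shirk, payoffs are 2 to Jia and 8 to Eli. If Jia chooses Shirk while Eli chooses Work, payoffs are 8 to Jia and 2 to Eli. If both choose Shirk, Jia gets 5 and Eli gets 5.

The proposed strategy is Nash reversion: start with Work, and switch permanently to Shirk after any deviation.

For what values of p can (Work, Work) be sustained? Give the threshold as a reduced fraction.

1/3

With no time discounting, the continuation probability p plays the role of the discount factor.
Grim-trigger IC: 7/(1−p) ≥ 8 + 5p/(1−p) ⇒ p ≥ (8−7)/(8−5) = 1/3.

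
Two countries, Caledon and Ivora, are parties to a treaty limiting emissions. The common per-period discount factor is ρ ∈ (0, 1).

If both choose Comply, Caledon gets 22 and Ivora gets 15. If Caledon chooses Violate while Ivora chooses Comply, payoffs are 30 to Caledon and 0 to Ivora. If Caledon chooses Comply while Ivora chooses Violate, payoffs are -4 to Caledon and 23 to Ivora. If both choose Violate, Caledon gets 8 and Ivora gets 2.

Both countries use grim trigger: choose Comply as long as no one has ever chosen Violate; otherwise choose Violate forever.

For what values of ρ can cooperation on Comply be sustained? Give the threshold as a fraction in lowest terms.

For Caledon: deviation gain 30−22 = 8, per-period punishment loss 22−8 = 14. IC gives ρ ≥ 8/22 = 4/11.
For Ivora: gain 8, loss 13 per period, so ρ ≥ 8/21.
The tighter constraint is Ivora's, so cooperation needs ρ ≥ 8/21.

8/21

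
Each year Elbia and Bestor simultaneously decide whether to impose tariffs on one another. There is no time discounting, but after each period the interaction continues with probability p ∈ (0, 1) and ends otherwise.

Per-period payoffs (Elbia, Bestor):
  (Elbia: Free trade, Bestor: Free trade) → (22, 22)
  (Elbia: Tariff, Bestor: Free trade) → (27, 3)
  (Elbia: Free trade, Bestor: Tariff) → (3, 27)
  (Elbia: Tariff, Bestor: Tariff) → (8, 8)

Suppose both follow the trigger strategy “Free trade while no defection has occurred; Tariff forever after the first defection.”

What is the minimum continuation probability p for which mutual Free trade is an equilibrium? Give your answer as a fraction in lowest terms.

With no time discounting, the continuation probability p plays the role of the discount factor.
Grim-trigger IC: 22/(1−p) ≥ 27 + 8p/(1−p) ⇒ p ≥ (27−22)/(27−8) = 5/19.

5/19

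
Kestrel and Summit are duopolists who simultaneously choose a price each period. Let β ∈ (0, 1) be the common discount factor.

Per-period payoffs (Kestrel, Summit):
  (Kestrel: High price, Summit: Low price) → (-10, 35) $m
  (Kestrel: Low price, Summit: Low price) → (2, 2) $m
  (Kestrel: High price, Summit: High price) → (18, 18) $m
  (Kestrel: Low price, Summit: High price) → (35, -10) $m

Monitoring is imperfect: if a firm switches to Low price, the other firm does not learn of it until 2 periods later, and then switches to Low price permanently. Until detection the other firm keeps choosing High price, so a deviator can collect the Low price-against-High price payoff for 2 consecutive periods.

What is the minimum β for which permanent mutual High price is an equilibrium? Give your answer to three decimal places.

A deviator earns 35 for 2 periods, then 2 forever; cooperating earns 18 forever. Multiplying the IC by (1−β):
18 ≥ 35(1−β^2) + 2β^2, so 33·β^2 ≥ 17 and β^2 ≥ 17/33.
β ≥ (17/33)^(1/2) ≈ 0.718.

0.718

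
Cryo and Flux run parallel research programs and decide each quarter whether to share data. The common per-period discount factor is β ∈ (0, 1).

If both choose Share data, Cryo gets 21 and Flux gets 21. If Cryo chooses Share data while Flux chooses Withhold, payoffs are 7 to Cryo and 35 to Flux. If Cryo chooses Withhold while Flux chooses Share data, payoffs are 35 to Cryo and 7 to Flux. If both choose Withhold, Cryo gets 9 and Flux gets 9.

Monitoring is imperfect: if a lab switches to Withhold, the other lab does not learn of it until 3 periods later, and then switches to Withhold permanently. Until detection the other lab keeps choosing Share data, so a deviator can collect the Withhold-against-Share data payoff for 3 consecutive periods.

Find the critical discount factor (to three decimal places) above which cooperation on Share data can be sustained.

The best deviation is to choose Withhold for all 3 undetected periods, earning 35 each, then 9 forever once detected.
Deviation value: 35(1−β^3)/(1−β) + 9β^3/(1−β); cooperation value: 21/(1−β).
IC: 21 ≥ 35(1−β^3) + 9β^3 = 35 − 26β^3.
So β^3 ≥ 14/26 = 7/13, giving β ≥ (7/13)^(1/3) ≈ 0.814.

0.814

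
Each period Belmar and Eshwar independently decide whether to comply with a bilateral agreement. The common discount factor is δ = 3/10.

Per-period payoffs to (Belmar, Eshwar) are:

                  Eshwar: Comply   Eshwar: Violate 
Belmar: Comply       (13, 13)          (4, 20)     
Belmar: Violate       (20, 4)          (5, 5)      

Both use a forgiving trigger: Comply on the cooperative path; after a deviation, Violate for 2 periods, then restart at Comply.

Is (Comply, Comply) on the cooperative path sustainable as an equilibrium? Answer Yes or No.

IC: δ+…+δ^2 ≥ (20−13)/(13−5) = 7/8.
At δ = 3/10: partial sum = 0.3900 < 0.8750. Cooperation not sustainable.

No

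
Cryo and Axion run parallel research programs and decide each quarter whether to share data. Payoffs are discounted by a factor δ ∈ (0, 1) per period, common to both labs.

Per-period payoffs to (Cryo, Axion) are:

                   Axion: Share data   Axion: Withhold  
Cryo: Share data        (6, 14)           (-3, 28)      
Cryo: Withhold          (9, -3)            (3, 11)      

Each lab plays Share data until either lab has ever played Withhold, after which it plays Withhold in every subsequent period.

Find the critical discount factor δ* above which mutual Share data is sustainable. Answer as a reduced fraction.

Cryo's threshold: (9−6)/(9−3) = 1/2.
Axion's threshold: (28−14)/(28−11) = 14/17.
1/2 < 14/17, so Axion binds and δ* = 14/17.

14/17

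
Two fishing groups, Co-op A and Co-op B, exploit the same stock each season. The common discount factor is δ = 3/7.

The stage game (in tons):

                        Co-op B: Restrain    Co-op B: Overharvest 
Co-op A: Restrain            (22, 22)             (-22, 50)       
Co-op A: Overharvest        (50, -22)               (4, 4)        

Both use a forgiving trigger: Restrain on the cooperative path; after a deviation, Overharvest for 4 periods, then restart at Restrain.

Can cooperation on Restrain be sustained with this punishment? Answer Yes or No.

IC: δ+…+δ^4 ≥ (50−22)/(22−4) = 14/9.
At δ = 3/7: partial sum = 0.7247 < 1.5556. Cooperation not sustainable.

No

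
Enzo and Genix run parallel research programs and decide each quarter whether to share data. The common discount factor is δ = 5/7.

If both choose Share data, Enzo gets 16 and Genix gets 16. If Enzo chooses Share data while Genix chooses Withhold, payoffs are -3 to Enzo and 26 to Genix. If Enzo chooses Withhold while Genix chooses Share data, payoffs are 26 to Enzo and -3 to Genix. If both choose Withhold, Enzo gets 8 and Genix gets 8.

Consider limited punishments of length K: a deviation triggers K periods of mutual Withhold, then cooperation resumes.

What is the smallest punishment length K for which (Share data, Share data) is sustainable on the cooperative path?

3

No profitable deviation requires (16−8)(δ+…+δ^K) ≥ 26−16, i.e. δ+…+δ^K ≥ 5/4 ≈ 1.2500.
With δ = 5/7, the partial sums are K=1: 0.7143, K=2: 1.2245, K=3: 1.5889.
K = 3 is the first length at which the sum reaches 1.2500.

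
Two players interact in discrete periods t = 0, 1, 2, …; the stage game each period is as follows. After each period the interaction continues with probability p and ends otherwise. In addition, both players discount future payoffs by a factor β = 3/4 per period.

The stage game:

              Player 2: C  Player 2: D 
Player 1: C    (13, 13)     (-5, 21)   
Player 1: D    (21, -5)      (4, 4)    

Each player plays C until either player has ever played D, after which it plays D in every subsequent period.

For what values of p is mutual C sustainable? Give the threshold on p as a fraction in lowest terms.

With continuation probability p and discount β, the effective per-period discount factor is βp.
Grim-trigger IC: βp ≥ (21−13)/(21−4) = 8/17.
So p ≥ (8/17)/(3/4) = 32/51.

32/51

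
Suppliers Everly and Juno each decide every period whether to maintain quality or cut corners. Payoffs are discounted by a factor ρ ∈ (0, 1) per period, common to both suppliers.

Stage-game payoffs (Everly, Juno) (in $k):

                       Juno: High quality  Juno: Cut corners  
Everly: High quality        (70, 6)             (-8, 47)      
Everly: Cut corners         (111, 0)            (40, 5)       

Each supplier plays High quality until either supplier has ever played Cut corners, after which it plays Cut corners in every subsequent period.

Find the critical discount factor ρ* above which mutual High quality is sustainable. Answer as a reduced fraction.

Everly's threshold: (111−70)/(111−40) = 41/71.
Juno's threshold: (47−6)/(47−5) = 41/42.
41/71 < 41/42, so Juno binds and ρ* = 41/42.

41/42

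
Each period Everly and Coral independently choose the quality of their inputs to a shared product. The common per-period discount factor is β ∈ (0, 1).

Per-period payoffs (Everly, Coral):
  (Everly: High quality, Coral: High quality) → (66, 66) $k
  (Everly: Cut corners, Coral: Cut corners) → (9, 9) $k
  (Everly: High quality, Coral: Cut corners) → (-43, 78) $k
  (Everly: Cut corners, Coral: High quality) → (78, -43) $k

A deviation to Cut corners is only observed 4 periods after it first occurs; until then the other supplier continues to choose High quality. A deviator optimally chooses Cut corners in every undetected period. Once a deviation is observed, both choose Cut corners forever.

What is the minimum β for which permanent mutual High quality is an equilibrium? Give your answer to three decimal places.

0.646

A deviator earns 78 for 4 periods, then 9 forever; cooperating earns 66 forever. Multiplying the IC by (1−β):
66 ≥ 78(1−β^4) + 9β^4, so 69·β^4 ≥ 12 and β^4 ≥ 4/23.
β ≥ (4/23)^(1/4) ≈ 0.646.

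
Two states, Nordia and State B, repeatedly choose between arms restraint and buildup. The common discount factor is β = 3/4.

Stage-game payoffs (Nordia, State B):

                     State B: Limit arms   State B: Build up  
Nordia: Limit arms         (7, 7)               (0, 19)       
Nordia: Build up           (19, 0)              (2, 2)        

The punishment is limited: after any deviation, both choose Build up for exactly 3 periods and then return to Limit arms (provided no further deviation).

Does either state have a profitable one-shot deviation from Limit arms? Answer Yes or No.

Yes

A one-shot deviation gives 19 now, then 2 for 3 periods, then back to 7.
Gain from deviating: (19−7) today; loss: (7−2) in each of the next 3 periods.
No-deviation condition: (7−2)(β+…+β^3) ≥ 19−7, i.e. β+…+β^3 ≥ 12/5.
At β = 3/4: β+…+β^3 = 1.7344 < 2.4000.
So cooperation is not sustainable.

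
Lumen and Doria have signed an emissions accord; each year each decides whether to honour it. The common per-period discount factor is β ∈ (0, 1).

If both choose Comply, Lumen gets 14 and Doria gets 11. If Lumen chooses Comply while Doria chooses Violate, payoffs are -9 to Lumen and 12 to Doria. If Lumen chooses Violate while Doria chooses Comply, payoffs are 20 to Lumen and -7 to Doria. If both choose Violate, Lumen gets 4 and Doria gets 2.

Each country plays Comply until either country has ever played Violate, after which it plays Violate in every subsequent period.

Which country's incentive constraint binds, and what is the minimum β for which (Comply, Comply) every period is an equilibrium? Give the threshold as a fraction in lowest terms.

Lumen; β ≥ 3/8

For Lumen: deviation gain 20−14 = 6, per-period punishment loss 14−4 = 10. IC gives β ≥ 6/16 = 3/8.
For Doria: gain 1, loss 9 per period, so β ≥ 1/10.
The tighter constraint is Lumen's, so cooperation needs β ≥ 3/8.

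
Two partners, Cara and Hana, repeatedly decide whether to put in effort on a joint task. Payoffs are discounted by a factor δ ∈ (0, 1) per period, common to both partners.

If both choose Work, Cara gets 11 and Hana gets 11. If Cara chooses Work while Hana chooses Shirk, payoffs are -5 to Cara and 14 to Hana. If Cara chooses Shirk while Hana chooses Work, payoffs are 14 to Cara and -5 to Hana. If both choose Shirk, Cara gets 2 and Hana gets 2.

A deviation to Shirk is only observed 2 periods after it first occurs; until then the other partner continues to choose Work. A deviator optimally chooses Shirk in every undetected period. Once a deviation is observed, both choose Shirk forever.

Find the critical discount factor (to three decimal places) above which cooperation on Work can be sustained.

A deviator earns 14 for 2 periods, then 2 forever; cooperating earns 11 forever. Multiplying the IC by (1−δ):
11 ≥ 14(1−δ^2) + 2δ^2, so 12·δ^2 ≥ 3 and δ^2 ≥ 1/4.
δ ≥ (1/4)^(1/2) ≈ 0.500.

0.500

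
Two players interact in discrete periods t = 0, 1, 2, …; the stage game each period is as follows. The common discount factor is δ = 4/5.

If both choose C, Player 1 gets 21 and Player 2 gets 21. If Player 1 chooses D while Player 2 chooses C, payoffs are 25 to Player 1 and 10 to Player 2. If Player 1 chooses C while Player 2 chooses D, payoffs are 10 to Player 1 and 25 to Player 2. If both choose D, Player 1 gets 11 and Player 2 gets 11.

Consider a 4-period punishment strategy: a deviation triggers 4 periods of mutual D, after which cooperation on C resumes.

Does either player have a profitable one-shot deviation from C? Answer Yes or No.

IC: δ+…+δ^4 ≥ (25−21)/(21−11) = 2/5.
At δ = 4/5: partial sum = 2.3616 ≥ 0.4000. Cooperation sustainable.

No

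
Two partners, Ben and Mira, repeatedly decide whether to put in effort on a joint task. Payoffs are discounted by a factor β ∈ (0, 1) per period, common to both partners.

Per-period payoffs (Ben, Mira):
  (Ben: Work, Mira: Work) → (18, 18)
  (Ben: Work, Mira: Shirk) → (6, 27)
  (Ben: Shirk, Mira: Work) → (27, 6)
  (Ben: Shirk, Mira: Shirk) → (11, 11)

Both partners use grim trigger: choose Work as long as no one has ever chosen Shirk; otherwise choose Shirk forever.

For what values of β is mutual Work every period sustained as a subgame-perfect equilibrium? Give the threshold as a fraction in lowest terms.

9/16

Under grim trigger the critical discount factor is (T−C)/(T−P) with T = 27, C = 18, P = 11.
β* = (27−18)/(27−11) = 9/16.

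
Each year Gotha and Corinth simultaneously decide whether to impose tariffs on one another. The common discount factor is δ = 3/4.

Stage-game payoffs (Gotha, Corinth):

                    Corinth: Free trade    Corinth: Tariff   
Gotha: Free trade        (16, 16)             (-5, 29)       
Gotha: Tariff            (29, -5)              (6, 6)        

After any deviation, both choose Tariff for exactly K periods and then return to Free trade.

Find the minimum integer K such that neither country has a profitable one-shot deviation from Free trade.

IC: δ(1−δ^K)/(1−δ) ≥ (29−16)/(16−6) = 13/10.
With δ = 3/4: need 1 − δ^K ≥ 13/10·(1−3/4)/(3/4), i.e. δ^K ≤ 0.5667.
Since (3/4)^1 = 0.7500 and (3/4)^2 = 0.5625, the smallest such K is 2.

2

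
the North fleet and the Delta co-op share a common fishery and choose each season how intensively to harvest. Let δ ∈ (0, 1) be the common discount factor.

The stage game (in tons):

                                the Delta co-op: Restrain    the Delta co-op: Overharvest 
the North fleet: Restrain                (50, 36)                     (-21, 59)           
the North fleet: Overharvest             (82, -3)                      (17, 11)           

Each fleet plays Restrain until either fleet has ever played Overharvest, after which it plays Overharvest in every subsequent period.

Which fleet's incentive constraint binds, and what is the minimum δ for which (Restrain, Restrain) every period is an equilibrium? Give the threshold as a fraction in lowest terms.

the North fleet; δ ≥ 32/65

the North fleet: cooperation gives 50 each period; deviation gives 82 once then 17 forever.
  50/(1−δ) ≥ 82 + 17δ/(1−δ) ⇒ δ ≥ 32/65.
the Delta co-op: cooperation gives 36 each period; deviation gives 59 once then 11 forever.
  δ ≥ 23/48.
Both must hold, so the binding constraint is the North fleet's: δ ≥ 32/65.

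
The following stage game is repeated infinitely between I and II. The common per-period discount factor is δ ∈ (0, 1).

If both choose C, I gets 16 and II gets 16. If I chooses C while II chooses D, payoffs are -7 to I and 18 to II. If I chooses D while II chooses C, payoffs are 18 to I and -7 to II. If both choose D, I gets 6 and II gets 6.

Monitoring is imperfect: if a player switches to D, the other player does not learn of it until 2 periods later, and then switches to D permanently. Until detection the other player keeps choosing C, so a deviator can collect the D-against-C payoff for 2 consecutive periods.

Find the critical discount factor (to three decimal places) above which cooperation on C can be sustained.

The best deviation is to choose D for all 2 undetected periods, earning 18 each, then 6 forever once detected.
Deviation value: 18(1−δ^2)/(1−δ) + 6δ^2/(1−δ); cooperation value: 16/(1−δ).
IC: 16 ≥ 18(1−δ^2) + 6δ^2 = 18 − 12δ^2.
So δ^2 ≥ 2/12 = 1/6, giving δ ≥ (1/6)^(1/2) ≈ 0.408.

0.408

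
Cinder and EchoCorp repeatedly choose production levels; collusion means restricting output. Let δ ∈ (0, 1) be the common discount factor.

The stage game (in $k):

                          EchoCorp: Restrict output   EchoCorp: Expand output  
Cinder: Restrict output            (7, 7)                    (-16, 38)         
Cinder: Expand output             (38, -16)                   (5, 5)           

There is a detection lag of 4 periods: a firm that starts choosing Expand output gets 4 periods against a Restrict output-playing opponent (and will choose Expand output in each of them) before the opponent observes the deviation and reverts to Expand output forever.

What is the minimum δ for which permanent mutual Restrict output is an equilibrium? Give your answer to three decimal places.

The best deviation is to choose Expand output for all 4 undetected periods, earning 38 each, then 5 forever once detected.
Deviation value: 38(1−δ^4)/(1−δ) + 5δ^4/(1−δ); cooperation value: 7/(1−δ).
IC: 7 ≥ 38(1−δ^4) + 5δ^4 = 38 − 33δ^4.
So δ^4 ≥ 31/33, giving δ ≥ (31/33)^(1/4) ≈ 0.984.

0.984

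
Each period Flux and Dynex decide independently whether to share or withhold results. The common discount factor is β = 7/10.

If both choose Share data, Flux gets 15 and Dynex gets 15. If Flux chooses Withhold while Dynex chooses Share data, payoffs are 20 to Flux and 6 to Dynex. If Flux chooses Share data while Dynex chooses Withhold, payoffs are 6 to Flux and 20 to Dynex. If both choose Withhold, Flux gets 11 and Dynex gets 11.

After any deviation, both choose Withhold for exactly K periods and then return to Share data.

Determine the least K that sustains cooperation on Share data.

3

IC: β(1−β^K)/(1−β) ≥ (20−15)/(15−11) = 5/4.
With β = 7/10: need 1 − β^K ≥ 5/4·(1−7/10)/(7/10), i.e. β^K ≤ 0.4643.
Since (7/10)^2 = 0.4900 and (7/10)^3 = 0.3430, the smallest such K is 3.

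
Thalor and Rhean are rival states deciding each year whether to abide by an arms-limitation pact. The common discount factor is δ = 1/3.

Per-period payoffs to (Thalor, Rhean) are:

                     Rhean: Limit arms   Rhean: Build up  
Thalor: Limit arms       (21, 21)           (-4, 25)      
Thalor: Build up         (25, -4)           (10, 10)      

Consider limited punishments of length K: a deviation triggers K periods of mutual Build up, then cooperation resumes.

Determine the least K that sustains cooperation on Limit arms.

2

IC: δ(1−δ^K)/(1−δ) ≥ (25−21)/(21−10) = 4/11.
With δ = 1/3: need 1 − δ^K ≥ 4/11·(1−1/3)/(1/3), i.e. δ^K ≤ 0.2727.
Since (1/3)^1 = 0.3333 and (1/3)^2 = 0.1111, the smallest such K is 2.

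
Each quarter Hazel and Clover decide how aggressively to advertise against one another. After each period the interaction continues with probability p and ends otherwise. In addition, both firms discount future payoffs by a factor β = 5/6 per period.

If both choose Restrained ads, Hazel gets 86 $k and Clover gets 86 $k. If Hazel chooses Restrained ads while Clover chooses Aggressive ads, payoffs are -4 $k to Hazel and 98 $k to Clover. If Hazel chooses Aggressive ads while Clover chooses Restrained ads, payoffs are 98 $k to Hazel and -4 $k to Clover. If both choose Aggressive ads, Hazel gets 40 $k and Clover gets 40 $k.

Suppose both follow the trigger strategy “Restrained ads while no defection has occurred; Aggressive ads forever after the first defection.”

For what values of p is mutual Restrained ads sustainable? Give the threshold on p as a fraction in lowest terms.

36/145

Expected continuation weight on next period's payoff is β·p = 5/6·p, which plays the role of the discount factor.
Cooperation requires 5/6·p ≥ (98−86)/(98−40) = 6/29, hence p ≥ 36/145.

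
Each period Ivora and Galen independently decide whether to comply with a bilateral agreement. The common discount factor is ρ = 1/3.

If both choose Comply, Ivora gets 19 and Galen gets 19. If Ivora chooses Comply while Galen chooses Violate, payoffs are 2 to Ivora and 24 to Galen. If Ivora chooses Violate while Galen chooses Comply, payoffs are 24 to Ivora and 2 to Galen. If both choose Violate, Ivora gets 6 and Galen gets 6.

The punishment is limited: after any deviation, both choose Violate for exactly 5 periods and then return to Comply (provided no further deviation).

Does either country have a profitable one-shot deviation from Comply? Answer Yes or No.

Comparing payoff streams over the 6 periods until play realigns: cooperate → 19(1+ρ+…+ρ^5); deviate → 24 + 6(ρ+…+ρ^5).
Cooperation is sustained iff (19−6)(ρ+…+ρ^5) ≥ 24−19.
ρ+…+ρ^5 = 1/3·(1−(1/3)^5)/(1−1/3) = 0.4979, and (24−19)/(19−6) = 0.3846.
0.4979 ≥ 0.3846, so cooperation is sustainable.

No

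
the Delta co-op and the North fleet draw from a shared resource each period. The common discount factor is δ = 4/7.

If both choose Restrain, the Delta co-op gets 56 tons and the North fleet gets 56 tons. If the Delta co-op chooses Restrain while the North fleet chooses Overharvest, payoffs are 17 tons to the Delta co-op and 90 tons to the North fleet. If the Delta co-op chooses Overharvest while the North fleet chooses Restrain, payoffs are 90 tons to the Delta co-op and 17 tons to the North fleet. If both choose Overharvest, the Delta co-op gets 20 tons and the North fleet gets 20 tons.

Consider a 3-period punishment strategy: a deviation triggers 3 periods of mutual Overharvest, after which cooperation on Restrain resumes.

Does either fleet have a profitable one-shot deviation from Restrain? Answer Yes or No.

No

Comparing payoff streams over the 4 periods until play realigns: cooperate → 56(1+δ+…+δ^3); deviate → 90 + 20(δ+…+δ^3).
Cooperation is sustained iff (56−20)(δ+…+δ^3) ≥ 90−56.
δ+…+δ^3 = 4/7·(1−(4/7)^3)/(1−4/7) = 1.0845, and (90−56)/(56−20) = 0.9444.
1.0845 ≥ 0.9444, so cooperation is sustainable.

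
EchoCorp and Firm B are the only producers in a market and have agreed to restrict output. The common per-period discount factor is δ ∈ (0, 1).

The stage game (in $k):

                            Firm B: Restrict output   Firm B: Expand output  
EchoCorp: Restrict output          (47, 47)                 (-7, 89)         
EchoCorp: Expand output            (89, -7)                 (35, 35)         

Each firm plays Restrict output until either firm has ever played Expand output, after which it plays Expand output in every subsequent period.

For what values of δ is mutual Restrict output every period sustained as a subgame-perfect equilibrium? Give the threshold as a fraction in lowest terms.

47/(1−δ) ≥ 89 + 35δ/(1−δ)
47 ≥ 89 − 54δ
δ ≥ 42/54 = 7/9.

7/9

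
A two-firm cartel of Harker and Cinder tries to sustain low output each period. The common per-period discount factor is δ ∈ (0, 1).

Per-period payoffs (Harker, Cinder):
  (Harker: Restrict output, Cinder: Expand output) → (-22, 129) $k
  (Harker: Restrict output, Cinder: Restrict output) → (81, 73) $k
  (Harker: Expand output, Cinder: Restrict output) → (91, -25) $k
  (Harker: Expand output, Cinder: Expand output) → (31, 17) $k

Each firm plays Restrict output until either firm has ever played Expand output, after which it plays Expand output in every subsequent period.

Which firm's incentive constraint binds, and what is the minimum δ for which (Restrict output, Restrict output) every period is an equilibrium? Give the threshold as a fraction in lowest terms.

Cinder; δ ≥ 1/2

For Harker: deviation gain 91−81 = 10, per-period punishment loss 81−31 = 50. IC gives δ ≥ 10/60 = 1/6.
For Cinder: gain 56, loss 56 per period, so δ ≥ 56/112 = 1/2.
The tighter constraint is Cinder's, so cooperation needs δ ≥ 1/2.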